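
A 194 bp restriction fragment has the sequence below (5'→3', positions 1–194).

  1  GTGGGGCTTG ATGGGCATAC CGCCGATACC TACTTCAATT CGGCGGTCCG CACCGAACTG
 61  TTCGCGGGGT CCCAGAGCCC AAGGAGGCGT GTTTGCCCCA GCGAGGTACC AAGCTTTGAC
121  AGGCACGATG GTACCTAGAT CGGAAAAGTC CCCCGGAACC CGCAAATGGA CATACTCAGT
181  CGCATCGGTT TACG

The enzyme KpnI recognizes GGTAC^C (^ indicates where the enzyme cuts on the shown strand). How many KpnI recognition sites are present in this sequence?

2

GGTACC occurs starting at positions 105, 130.
KpnI cuts at 2 sites.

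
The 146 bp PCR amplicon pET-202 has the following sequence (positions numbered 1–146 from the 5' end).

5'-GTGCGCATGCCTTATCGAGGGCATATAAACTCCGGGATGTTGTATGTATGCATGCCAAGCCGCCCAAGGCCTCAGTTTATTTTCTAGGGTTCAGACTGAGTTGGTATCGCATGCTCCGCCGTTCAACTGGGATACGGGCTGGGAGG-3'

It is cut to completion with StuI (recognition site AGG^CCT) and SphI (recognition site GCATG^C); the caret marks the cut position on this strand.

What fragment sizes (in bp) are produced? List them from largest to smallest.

45, 44, 33, 15, 9 bp

The StuI site (AGGCCT) starts at position 67.
StuI cuts after base 3 of each site, so after position 69.
SphI sites (GCATGC) start at positions 5, 50, 109.
SphI cuts after base 5 of each site (before the last base), so after positions 9, 54, 113.
Combined cut positions: 9, 54, 69, 113.
Linear molecule, 4 cuts → 5 fragments:
  1–9 → 9 bp
  10–54 → 45 bp
  55–69 → 15 bp
  70–113 → 44 bp
  114–146 → 33 bp
Sorted largest to smallest: 45, 44, 33, 15, 9 bp.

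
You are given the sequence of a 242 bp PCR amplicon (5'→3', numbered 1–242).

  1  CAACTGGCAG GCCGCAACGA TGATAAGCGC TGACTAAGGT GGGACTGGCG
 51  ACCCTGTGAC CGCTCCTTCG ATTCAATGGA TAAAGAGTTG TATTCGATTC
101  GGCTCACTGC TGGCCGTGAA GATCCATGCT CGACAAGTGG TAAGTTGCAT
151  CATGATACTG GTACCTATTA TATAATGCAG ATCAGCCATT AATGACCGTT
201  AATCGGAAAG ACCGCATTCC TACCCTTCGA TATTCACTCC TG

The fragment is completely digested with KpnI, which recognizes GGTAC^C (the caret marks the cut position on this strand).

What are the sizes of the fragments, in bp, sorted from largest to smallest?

The KpnI site (GGTACC) starts at position 160.
KpnI cuts after base 5 of each site (before the last base), so after position 164.
Linear molecule, 1 cut → 2 fragments:
  1–164 → 164 bp
  165–242 → 78 bp
Sorted largest to smallest: 164, 78 bp.

164, 78 bp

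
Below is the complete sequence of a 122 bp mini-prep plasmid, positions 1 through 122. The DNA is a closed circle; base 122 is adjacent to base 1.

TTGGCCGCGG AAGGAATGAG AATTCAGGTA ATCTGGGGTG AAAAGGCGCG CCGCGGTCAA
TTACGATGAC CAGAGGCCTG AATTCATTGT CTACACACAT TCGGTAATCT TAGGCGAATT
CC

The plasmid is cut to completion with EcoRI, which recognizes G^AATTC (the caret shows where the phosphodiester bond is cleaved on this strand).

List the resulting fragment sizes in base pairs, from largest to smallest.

EcoRI sites (GAATTC) start at positions 20, 80, 116.
EcoRI cuts after the first base of each site, so after positions 20, 80, 116.
Circular molecule, 3 cuts → 3 fragments:
  21–80 → 60 bp
  81–116 → 36 bp
  117–122 then 1–20 → 6 + 20 = 26 bp
Sorted largest to smallest: 60, 36, 26 bp.

60, 36, 26 bp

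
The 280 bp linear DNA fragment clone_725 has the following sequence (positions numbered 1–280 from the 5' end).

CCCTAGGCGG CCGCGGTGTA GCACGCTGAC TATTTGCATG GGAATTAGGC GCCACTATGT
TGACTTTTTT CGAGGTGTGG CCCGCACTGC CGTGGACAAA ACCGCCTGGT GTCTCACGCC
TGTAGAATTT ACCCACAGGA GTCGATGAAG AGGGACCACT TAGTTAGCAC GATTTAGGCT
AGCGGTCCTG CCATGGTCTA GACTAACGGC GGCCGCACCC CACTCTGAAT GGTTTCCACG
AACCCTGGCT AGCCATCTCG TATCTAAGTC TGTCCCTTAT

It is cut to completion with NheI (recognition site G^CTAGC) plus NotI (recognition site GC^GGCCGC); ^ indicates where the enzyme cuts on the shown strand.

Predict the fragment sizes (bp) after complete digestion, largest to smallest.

NheI sites (GCTAGC) start at positions 178, 248.
NheI cuts after the first base of each site, so after positions 178, 248.
NotI sites (GCGGCCGC) start at positions 7, 209.
NotI cuts after base 2 of each site, so after positions 8, 210.
Combined cut positions: 8, 178, 210, 248.
Linear molecule, 4 cuts → 5 fragments:
  1–8 → 8 bp
  9–178 → 170 bp
  179–210 → 32 bp
  211–248 → 38 bp
  249–280 → 32 bp
Sorted largest to smallest: 170, 38, 32, 32, 8 bp.

170, 38, 32, 32, 8 bp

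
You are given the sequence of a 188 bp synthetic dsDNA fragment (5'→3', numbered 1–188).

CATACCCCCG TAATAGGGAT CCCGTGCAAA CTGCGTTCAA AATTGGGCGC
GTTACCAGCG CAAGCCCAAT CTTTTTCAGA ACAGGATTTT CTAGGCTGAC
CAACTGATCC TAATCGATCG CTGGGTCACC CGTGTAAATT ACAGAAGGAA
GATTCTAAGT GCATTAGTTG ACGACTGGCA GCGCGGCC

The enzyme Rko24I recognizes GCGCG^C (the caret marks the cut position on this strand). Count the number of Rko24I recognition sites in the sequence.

0

No occurrence of GCGCGC is present in the sequence.
Rko24I does not cut: 0 sites.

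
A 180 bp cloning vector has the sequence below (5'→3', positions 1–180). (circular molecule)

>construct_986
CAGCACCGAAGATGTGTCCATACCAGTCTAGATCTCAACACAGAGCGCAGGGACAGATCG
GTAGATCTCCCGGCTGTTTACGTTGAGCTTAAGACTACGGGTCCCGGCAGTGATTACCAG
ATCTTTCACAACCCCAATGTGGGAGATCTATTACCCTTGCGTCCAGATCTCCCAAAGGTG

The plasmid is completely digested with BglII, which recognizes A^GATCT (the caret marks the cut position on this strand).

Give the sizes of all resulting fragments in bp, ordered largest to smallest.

BglII sites (AGATCT) start at positions 30, 63, 119, 144, 165.
BglII cuts after the first base of each site, so after positions 30, 63, 119, 144, 165.
Circular molecule, 5 cuts → 5 fragments:
  31–63 → 33 bp
  64–119 → 56 bp
  120–144 → 25 bp
  145–165 → 21 bp
  166–180 then 1–30 → 15 + 30 = 45 bp
Sorted largest to smallest: 56, 45, 33, 25, 21 bp.

56, 45, 33, 25, 21 bp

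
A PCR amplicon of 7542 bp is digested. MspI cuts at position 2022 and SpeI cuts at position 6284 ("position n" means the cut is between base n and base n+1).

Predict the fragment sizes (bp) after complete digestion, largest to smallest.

4262, 2022, 1258 bp

Combined cut positions (sorted): 2022, 6284.
Linear molecule, 2 cuts → 3 fragments:
  2022 − 0 = 2022 bp
  6284 − 2022 = 4262 bp
  7542 − 6284 = 1258 bp
Sorted largest to smallest: 4262, 2022, 1258 bp.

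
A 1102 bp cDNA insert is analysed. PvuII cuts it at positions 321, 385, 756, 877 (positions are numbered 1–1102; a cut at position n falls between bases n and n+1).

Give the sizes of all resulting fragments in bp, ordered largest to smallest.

Linear molecule, 4 cuts → 5 fragments:
  321 − 0 = 321 bp
  385 − 321 = 64 bp
  756 − 385 = 371 bp
  877 − 756 = 121 bp
  1102 − 877 = 225 bp
Sorted largest to smallest: 371, 321, 225, 121, 64 bp.

371, 321, 225, 121, 64 bp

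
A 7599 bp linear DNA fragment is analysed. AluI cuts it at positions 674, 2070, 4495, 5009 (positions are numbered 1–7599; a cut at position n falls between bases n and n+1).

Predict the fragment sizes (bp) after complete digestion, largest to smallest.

2590, 2425, 1396, 674, 514 bp

Linear molecule, 4 cuts → 5 fragments:
  674 − 0 = 674 bp
  2070 − 674 = 1396 bp
  4495 − 2070 = 2425 bp
  5009 − 4495 = 514 bp
  7599 − 5009 = 2590 bp
Sorted largest to smallest: 2590, 2425, 1396, 674, 514 bp.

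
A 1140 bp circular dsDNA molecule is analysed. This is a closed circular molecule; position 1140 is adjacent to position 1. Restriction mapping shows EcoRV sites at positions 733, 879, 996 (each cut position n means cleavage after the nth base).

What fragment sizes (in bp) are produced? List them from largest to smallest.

Circular molecule, 3 cuts → 3 fragments:
  879 − 733 = 146 bp
  996 − 879 = 117 bp
  wrap: 1140 − 996 + 733 = 877 bp
Sorted largest to smallest: 877, 146, 117 bp.

877, 146, 117 bp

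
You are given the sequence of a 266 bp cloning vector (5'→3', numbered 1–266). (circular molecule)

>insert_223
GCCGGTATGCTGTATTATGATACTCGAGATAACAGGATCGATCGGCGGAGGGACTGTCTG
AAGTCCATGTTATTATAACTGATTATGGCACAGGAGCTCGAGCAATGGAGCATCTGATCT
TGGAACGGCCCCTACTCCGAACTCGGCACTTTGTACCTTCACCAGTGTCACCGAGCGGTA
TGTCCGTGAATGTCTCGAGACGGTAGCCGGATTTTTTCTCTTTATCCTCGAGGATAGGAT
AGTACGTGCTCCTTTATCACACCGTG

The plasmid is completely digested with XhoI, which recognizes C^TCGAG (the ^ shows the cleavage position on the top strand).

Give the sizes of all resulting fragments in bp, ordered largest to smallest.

97, 74, 62, 33 bp

XhoI sites (CTCGAG) start at positions 23, 97, 194, 227.
XhoI cuts after the first base of each site, so after positions 23, 97, 194, 227.
Circular molecule, 4 cuts → 4 fragments:
  24–97 → 74 bp
  98–194 → 97 bp
  195–227 → 33 bp
  228–266 then 1–23 → 39 + 23 = 62 bp
Sorted largest to smallest: 97, 74, 62, 33 bp.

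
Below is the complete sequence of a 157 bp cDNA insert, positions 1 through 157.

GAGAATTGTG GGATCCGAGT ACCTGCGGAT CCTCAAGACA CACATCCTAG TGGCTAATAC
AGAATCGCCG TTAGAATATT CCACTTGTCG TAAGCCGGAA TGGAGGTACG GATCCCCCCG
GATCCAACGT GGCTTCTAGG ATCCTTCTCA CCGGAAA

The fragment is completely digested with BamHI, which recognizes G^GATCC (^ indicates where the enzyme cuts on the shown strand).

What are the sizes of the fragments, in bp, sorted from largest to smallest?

BamHI sites (GGATCC) start at positions 11, 27, 110, 120, 139.
BamHI cuts after the first base of each site, so after positions 11, 27, 110, 120, 139.
Linear molecule, 5 cuts → 6 fragments:
  1–11 → 11 bp
  12–27 → 16 bp
  28–110 → 83 bp
  111–120 → 10 bp
  121–139 → 19 bp
  140–157 → 18 bp
Sorted largest to smallest: 83, 19, 18, 16, 11, 10 bp.

83, 19, 18, 16, 11, 10 bp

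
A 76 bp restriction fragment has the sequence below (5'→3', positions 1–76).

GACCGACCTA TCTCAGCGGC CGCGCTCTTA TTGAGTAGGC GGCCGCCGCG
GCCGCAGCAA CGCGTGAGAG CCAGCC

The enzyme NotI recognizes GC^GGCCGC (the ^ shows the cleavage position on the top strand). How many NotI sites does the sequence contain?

GCGGCCGC occurs starting at positions 16, 39, 48.
NotI cuts at 3 sites.

3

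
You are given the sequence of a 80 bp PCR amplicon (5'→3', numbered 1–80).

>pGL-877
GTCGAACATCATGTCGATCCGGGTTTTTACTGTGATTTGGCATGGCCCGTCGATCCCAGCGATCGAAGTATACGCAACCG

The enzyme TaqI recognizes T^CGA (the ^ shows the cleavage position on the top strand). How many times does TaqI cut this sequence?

4

TCGA occurs starting at positions 2, 14, 50, 63.
TaqI cuts at 4 sites.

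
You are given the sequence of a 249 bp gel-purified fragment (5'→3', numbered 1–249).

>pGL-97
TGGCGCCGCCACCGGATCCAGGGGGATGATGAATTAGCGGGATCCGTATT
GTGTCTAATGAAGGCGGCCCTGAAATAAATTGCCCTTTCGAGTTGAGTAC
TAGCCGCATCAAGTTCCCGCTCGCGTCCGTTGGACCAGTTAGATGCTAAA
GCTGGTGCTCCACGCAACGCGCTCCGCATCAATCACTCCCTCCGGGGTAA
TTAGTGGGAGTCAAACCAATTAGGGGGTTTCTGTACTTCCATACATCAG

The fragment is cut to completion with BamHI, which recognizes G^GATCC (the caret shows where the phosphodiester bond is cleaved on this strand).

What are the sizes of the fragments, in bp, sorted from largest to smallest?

209, 26, 14 bp

BamHI sites (GGATCC) start at positions 14, 40.
BamHI cuts after the first base of each site, so after positions 14, 40.
Linear molecule, 2 cuts → 3 fragments:
  1–14 → 14 bp
  15–40 → 26 bp
  41–249 → 209 bp
Sorted largest to smallest: 209, 26, 14 bp.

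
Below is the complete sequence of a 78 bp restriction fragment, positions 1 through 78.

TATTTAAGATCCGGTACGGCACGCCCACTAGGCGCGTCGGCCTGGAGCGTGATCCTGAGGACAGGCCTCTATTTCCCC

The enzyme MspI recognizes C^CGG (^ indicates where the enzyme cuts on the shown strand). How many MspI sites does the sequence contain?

1

CCGG occurs starting at position 11.
MspI cuts at 1 site.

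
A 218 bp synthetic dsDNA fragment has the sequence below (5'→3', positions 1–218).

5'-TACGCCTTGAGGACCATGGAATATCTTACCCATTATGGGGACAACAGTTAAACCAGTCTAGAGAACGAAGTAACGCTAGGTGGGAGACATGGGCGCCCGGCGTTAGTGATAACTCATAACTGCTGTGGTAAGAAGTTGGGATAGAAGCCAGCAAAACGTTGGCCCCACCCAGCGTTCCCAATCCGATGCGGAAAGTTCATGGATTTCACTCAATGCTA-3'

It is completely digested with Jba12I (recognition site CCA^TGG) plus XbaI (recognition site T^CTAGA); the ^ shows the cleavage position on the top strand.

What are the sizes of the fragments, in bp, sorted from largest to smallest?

161, 41, 16 bp

The Jba12I site (CCATGG) starts at position 14.
Jba12I cuts after base 3 of each site, so after position 16.
The XbaI site (TCTAGA) starts at position 57.
XbaI cuts after the first base of each site, so after position 57.
Combined cut positions: 16, 57.
Linear molecule, 2 cuts → 3 fragments:
  1–16 → 16 bp
  17–57 → 41 bp
  58–218 → 161 bp
Sorted largest to smallest: 161, 41, 16 bp.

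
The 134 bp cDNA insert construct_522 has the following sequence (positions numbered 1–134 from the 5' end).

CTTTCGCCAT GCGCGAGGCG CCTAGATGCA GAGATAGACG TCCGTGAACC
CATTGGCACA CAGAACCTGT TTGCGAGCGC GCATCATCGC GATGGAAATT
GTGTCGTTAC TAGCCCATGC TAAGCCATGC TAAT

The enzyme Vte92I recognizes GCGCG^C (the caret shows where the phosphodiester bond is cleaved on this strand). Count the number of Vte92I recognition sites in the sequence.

GCGCGC occurs starting at position 77.
Vte92I cuts at 1 site.

1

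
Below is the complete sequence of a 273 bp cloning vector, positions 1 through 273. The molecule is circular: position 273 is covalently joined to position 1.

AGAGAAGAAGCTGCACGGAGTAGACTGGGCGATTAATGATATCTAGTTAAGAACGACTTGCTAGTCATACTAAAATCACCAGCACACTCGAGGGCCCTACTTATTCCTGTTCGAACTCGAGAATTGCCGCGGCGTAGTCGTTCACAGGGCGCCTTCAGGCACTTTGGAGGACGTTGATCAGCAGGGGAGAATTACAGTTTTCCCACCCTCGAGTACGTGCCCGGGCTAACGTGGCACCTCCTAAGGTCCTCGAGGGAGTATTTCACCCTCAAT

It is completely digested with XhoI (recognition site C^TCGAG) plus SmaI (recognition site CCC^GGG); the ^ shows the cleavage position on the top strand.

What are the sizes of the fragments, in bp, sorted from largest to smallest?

XhoI sites (CTCGAG) start at positions 87, 116, 208, 249.
XhoI cuts after the first base of each site, so after positions 87, 116, 208, 249.
The SmaI site (CCCGGG) starts at position 220.
SmaI cuts after base 3 of each site, so after position 222.
Combined cut positions: 87, 116, 208, 222, 249.
Circular molecule, 5 cuts → 5 fragments:
  88–116 → 29 bp
  117–208 → 92 bp
  209–222 → 14 bp
  223–249 → 27 bp
  250–273 then 1–87 → 24 + 87 = 111 bp
Sorted largest to smallest: 111, 92, 29, 27, 14 bp.

111, 92, 29, 27, 14 bp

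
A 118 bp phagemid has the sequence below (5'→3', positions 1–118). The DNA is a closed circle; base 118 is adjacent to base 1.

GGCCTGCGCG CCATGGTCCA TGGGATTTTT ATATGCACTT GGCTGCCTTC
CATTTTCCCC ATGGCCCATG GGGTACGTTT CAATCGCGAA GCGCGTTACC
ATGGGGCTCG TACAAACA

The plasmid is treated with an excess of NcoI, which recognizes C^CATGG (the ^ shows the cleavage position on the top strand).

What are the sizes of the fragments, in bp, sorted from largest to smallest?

NcoI sites (CCATGG) start at positions 11, 18, 59, 66, 99.
NcoI cuts after the first base of each site, so after positions 11, 18, 59, 66, 99.
Circular molecule, 5 cuts → 5 fragments:
  12–18 → 7 bp
  19–59 → 41 bp
  60–66 → 7 bp
  67–99 → 33 bp
  100–118 then 1–11 → 19 + 11 = 30 bp
Sorted largest to smallest: 41, 33, 30, 7, 7 bp.

41, 33, 30, 7, 7 bp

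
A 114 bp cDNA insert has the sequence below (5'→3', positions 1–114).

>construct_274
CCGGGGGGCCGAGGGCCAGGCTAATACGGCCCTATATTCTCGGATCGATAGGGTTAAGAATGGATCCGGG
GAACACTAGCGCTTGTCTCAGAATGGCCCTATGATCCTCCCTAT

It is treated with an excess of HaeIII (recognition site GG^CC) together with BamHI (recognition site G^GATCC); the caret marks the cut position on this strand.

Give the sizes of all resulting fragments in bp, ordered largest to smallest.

HaeIII sites (GGCC) start at positions 7, 14, 28, 95.
HaeIII cuts after base 2 of each site, so after positions 8, 15, 29, 96.
The BamHI site (GGATCC) starts at position 62.
BamHI cuts after the first base of each site, so after position 62.
Combined cut positions: 8, 15, 29, 62, 96.
Linear molecule, 5 cuts → 6 fragments:
  1–8 → 8 bp
  9–15 → 7 bp
  16–29 → 14 bp
  30–62 → 33 bp
  63–96 → 34 bp
  97–114 → 18 bp
Sorted largest to smallest: 34, 33, 18, 14, 8, 7 bp.

34, 33, 18, 14, 8, 7 bp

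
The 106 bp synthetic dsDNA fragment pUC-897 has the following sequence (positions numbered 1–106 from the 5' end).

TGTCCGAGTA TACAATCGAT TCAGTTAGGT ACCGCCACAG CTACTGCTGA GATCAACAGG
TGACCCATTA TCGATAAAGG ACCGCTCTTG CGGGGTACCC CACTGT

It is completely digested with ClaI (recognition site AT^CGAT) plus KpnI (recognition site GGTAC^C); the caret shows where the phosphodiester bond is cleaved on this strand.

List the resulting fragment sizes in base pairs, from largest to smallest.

ClaI sites (ATCGAT) start at positions 15, 70.
ClaI cuts after base 2 of each site, so after positions 16, 71.
KpnI sites (GGTACC) start at positions 28, 94.
KpnI cuts after base 5 of each site (before the last base), so after positions 32, 98.
Combined cut positions: 16, 32, 71, 98.
Linear molecule, 4 cuts → 5 fragments:
  1–16 → 16 bp
  17–32 → 16 bp
  33–71 → 39 bp
  72–98 → 27 bp
  99–106 → 8 bp
Sorted largest to smallest: 39, 27, 16, 16, 8 bp.

39, 27, 16, 16, 8 bp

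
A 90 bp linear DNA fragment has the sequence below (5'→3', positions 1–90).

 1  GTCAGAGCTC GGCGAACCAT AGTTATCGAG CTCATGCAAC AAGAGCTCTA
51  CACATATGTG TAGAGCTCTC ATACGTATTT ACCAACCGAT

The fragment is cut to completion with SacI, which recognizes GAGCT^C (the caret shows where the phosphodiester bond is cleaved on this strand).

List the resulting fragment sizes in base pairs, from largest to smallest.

SacI sites (GAGCTC) start at positions 5, 28, 43, 63.
SacI cuts after base 5 of each site (before the last base), so after positions 9, 32, 47, 67.
Linear molecule, 4 cuts → 5 fragments:
  1–9 → 9 bp
  10–32 → 23 bp
  33–47 → 15 bp
  48–67 → 20 bp
  68–90 → 23 bp
Sorted largest to smallest: 23, 23, 20, 15, 9 bp.

23, 23, 20, 15, 9 bp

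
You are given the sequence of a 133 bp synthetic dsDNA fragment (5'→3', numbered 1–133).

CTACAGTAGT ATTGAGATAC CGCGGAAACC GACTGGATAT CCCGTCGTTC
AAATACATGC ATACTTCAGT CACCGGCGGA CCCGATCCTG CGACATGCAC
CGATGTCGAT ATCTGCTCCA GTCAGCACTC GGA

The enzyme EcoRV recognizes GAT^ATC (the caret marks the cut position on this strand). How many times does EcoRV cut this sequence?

GATATC occurs starting at positions 36, 108.
EcoRV cuts at 2 sites.

2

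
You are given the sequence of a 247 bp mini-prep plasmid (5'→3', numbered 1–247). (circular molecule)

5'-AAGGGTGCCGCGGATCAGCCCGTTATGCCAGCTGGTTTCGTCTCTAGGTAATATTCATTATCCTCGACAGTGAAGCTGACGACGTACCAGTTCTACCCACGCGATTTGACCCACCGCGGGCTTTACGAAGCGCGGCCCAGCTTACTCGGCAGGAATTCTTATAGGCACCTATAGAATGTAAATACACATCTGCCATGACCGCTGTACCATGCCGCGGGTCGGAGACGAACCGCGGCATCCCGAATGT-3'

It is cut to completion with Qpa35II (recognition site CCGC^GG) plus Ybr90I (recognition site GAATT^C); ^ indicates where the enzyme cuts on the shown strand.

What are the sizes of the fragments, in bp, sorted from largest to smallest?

106, 58, 40, 25, 18 bp

Qpa35II sites (CCGCGG) start at positions 8, 114, 212, 230.
Qpa35II cuts after base 4 of each site, so after positions 11, 117, 215, 233.
The Ybr90I site (GAATTC) starts at position 153.
Ybr90I cuts after base 5 of each site (before the last base), so after position 157.
Combined cut positions: 11, 117, 157, 215, 233.
Circular molecule, 5 cuts → 5 fragments:
  12–117 → 106 bp
  118–157 → 40 bp
  158–215 → 58 bp
  216–233 → 18 bp
  234–247 then 1–11 → 14 + 11 = 25 bp
Sorted largest to smallest: 106, 58, 40, 25, 18 bp.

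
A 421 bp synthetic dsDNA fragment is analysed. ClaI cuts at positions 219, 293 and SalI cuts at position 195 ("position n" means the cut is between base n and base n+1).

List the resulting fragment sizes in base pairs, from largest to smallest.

195, 128, 74, 24 bp

Combined cut positions (sorted): 195, 219, 293.
Linear molecule, 3 cuts → 4 fragments:
  195 − 0 = 195 bp
  219 − 195 = 24 bp
  293 − 219 = 74 bp
  421 − 293 = 128 bp
Sorted largest to smallest: 195, 128, 74, 24 bp.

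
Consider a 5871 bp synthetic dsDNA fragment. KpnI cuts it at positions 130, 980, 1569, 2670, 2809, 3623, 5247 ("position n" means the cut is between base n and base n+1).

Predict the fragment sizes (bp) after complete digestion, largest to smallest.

Linear molecule, 7 cuts → 8 fragments:
  130 − 0 = 130 bp
  980 − 130 = 850 bp
  1569 − 980 = 589 bp
  2670 − 1569 = 1101 bp
  2809 − 2670 = 139 bp
  3623 − 2809 = 814 bp
  5247 − 3623 = 1624 bp
  5871 − 5247 = 624 bp
Sorted largest to smallest: 1624, 1101, 850, 814, 624, 589, 139, 130 bp.

1624, 1101, 850, 814, 624, 589, 139, 130 bp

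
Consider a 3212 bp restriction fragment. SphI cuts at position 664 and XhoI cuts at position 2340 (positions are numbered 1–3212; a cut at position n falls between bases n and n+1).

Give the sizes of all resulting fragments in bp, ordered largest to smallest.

1676, 872, 664 bp

Combined cut positions (sorted): 664, 2340.
Linear molecule, 2 cuts → 3 fragments:
  664 − 0 = 664 bp
  2340 − 664 = 1676 bp
  3212 − 2340 = 872 bp
Sorted largest to smallest: 1676, 872, 664 bp.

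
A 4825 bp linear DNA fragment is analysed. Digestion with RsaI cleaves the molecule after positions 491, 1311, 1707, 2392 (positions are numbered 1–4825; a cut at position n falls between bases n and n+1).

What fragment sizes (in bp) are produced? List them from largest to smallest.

2433, 820, 685, 491, 396 bp

Linear molecule, 4 cuts → 5 fragments:
  491 − 0 = 491 bp
  1311 − 491 = 820 bp
  1707 − 1311 = 396 bp
  2392 − 1707 = 685 bp
  4825 − 2392 = 2433 bp
Sorted largest to smallest: 2433, 820, 685, 491, 396 bp.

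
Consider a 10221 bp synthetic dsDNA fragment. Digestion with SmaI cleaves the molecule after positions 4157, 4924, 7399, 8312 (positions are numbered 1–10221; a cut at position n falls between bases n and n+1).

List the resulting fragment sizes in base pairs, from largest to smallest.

4157, 2475, 1909, 913, 767 bp

Linear molecule, 4 cuts → 5 fragments:
  4157 − 0 = 4157 bp
  4924 − 4157 = 767 bp
  7399 − 4924 = 2475 bp
  8312 − 7399 = 913 bp
  10221 − 8312 = 1909 bp
Sorted largest to smallest: 4157, 2475, 1909, 913, 767 bp.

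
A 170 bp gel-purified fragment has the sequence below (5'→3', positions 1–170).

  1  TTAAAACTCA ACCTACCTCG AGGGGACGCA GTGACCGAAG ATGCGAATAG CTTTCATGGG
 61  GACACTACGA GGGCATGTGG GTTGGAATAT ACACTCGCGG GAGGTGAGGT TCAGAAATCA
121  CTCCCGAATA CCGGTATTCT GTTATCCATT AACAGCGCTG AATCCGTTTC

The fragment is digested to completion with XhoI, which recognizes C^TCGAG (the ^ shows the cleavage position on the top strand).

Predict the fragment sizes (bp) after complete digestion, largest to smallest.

153, 17 bp

The XhoI site (CTCGAG) starts at position 17.
XhoI cuts after the first base of each site, so after position 17.
Linear molecule, 1 cut → 2 fragments:
  1–17 → 17 bp
  18–170 → 153 bp
Sorted largest to smallest: 153, 17 bp.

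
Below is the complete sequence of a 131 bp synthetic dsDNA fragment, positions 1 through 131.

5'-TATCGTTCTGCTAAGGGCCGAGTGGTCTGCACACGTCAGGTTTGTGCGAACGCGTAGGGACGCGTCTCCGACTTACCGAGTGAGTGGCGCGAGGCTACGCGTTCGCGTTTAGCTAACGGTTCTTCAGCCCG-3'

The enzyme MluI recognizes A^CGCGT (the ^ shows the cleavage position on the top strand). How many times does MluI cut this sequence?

ACGCGT occurs starting at positions 50, 60, 97.
MluI cuts at 3 sites.

3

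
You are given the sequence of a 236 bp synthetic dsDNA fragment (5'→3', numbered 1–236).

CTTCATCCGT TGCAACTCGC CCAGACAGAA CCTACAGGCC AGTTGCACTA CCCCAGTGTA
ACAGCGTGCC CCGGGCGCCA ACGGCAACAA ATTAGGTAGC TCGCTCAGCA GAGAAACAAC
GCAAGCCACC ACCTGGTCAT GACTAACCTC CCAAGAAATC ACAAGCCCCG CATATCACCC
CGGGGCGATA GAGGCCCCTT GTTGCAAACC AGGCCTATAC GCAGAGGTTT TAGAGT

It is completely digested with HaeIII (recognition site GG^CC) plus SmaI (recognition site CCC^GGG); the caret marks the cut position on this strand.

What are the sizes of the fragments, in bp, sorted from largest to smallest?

109, 38, 34, 23, 19, 13 bp

HaeIII sites (GGCC) start at positions 37, 193, 212.
HaeIII cuts after base 2 of each site, so after positions 38, 194, 213.
SmaI sites (CCCGGG) start at positions 70, 179.
SmaI cuts after base 3 of each site, so after positions 72, 181.
Combined cut positions: 38, 72, 181, 194, 213.
Linear molecule, 5 cuts → 6 fragments:
  1–38 → 38 bp
  39–72 → 34 bp
  73–181 → 109 bp
  182–194 → 13 bp
  195–213 → 19 bp
  214–236 → 23 bp
Sorted largest to smallest: 109, 38, 34, 23, 19, 13 bp.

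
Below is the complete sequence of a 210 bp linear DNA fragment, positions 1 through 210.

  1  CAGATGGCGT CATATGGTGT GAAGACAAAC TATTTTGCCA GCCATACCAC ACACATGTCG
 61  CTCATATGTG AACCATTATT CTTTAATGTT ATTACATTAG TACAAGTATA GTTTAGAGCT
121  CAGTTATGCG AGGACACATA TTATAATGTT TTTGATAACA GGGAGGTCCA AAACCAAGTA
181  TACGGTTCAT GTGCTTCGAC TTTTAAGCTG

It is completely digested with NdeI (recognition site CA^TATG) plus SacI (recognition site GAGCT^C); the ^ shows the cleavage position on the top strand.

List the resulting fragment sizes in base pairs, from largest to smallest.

NdeI sites (CATATG) start at positions 11, 63.
NdeI cuts after base 2 of each site, so after positions 12, 64.
The SacI site (GAGCTC) starts at position 116.
SacI cuts after base 5 of each site (before the last base), so after position 120.
Combined cut positions: 12, 64, 120.
Linear molecule, 3 cuts → 4 fragments:
  1–12 → 12 bp
  13–64 → 52 bp
  65–120 → 56 bp
  121–210 → 90 bp
Sorted largest to smallest: 90, 56, 52, 12 bp.

90, 56, 52, 12 bp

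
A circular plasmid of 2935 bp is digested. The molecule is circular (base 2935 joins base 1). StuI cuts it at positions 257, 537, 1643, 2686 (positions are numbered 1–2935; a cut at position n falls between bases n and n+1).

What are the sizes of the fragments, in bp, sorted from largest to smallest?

Circular molecule, 4 cuts → 4 fragments:
  537 − 257 = 280 bp
  1643 − 537 = 1106 bp
  2686 − 1643 = 1043 bp
  wrap: 2935 − 2686 + 257 = 506 bp
Sorted largest to smallest: 1106, 1043, 506, 280 bp.

1106, 1043, 506, 280 bp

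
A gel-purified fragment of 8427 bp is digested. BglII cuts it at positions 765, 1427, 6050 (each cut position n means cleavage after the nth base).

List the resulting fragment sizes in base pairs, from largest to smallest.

4623, 2377, 765, 662 bp

Linear molecule, 3 cuts → 4 fragments:
  765 − 0 = 765 bp
  1427 − 765 = 662 bp
  6050 − 1427 = 4623 bp
  8427 − 6050 = 2377 bp
Sorted largest to smallest: 4623, 2377, 765, 662 bp.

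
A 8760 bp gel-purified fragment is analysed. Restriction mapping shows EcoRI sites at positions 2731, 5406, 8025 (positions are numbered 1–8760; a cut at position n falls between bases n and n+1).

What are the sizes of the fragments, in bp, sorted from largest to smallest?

Linear molecule, 3 cuts → 4 fragments:
  2731 − 0 = 2731 bp
  5406 − 2731 = 2675 bp
  8025 − 5406 = 2619 bp
  8760 − 8025 = 735 bp
Sorted largest to smallest: 2731, 2675, 2619, 735 bp.

2731, 2675, 2619, 735 bp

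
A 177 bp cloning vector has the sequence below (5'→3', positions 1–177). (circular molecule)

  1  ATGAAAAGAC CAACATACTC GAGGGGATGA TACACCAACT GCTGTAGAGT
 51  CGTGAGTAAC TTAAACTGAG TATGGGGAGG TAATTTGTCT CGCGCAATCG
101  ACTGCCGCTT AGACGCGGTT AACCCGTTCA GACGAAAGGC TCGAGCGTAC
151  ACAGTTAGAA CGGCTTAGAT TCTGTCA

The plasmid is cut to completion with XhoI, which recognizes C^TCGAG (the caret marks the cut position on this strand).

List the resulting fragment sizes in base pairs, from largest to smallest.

XhoI sites (CTCGAG) start at positions 18, 140.
XhoI cuts after the first base of each site, so after positions 18, 140.
Circular molecule, 2 cuts → 2 fragments:
  19–140 → 122 bp
  141–177 then 1–18 → 37 + 18 = 55 bp
Sorted largest to smallest: 122, 55 bp.

122, 55 bp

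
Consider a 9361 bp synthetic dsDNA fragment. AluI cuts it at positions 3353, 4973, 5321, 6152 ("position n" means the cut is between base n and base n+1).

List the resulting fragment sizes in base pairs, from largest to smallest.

Linear molecule, 4 cuts → 5 fragments:
  3353 − 0 = 3353 bp
  4973 − 3353 = 1620 bp
  5321 − 4973 = 348 bp
  6152 − 5321 = 831 bp
  9361 − 6152 = 3209 bp
Sorted largest to smallest: 3353, 3209, 1620, 831, 348 bp.

3353, 3209, 1620, 831, 348 bp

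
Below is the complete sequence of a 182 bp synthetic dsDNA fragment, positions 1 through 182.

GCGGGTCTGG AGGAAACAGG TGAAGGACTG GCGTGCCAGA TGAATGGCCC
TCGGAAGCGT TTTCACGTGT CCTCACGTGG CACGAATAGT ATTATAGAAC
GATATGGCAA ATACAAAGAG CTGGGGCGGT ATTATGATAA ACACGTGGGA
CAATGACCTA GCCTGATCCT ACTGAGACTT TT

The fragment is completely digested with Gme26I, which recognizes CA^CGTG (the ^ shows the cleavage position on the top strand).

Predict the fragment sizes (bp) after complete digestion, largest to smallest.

Gme26I sites (CACGTG) start at positions 64, 74, 142.
Gme26I cuts after base 2 of each site, so after positions 65, 75, 143.
Linear molecule, 3 cuts → 4 fragments:
  1–65 → 65 bp
  66–75 → 10 bp
  76–143 → 68 bp
  144–182 → 39 bp
Sorted largest to smallest: 68, 65, 39, 10 bp.

68, 65, 39, 10 bp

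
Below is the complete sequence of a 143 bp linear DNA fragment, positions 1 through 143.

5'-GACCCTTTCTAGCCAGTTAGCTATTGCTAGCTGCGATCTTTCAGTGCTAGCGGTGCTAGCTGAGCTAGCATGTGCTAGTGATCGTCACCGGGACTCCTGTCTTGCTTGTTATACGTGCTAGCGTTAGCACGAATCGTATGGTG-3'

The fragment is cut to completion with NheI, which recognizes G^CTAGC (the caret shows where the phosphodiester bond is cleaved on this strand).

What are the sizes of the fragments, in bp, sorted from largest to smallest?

NheI sites (GCTAGC) start at positions 26, 46, 55, 64, 117.
NheI cuts after the first base of each site, so after positions 26, 46, 55, 64, 117.
Linear molecule, 5 cuts → 6 fragments:
  1–26 → 26 bp
  27–46 → 20 bp
  47–55 → 9 bp
  56–64 → 9 bp
  65–117 → 53 bp
  118–143 → 26 bp
Sorted largest to smallest: 53, 26, 26, 20, 9, 9 bp.

53, 26, 26, 20, 9, 9 bp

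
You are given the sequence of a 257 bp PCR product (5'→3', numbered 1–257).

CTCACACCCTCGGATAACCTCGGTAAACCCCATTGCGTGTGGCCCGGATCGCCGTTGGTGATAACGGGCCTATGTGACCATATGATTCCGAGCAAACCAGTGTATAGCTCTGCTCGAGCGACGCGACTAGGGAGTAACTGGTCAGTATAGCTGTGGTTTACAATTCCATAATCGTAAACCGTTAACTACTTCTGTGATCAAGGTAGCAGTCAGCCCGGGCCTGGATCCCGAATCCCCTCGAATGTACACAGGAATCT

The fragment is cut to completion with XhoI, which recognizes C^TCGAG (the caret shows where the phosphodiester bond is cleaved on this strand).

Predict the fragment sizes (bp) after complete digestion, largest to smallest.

144, 113 bp

The XhoI site (CTCGAG) starts at position 113.
XhoI cuts after the first base of each site, so after position 113.
Linear molecule, 1 cut → 2 fragments:
  1–113 → 113 bp
  114–257 → 144 bp
Sorted largest to smallest: 144, 113 bp.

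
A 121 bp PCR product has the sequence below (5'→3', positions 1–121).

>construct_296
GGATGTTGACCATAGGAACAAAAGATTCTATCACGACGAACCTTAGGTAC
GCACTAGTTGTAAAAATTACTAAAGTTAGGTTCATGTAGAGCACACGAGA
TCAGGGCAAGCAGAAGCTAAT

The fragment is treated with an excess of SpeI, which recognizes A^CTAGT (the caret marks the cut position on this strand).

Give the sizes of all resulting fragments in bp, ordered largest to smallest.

68, 53 bp

The SpeI site (ACTAGT) starts at position 53.
SpeI cuts after the first base of each site, so after position 53.
Linear molecule, 1 cut → 2 fragments:
  1–53 → 53 bp
  54–121 → 68 bp
Sorted largest to smallest: 68, 53 bp.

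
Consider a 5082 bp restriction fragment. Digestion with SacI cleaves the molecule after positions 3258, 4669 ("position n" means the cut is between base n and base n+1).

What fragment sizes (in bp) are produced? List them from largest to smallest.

3258, 1411, 413 bp

Linear molecule, 2 cuts → 3 fragments:
  3258 − 0 = 3258 bp
  4669 − 3258 = 1411 bp
  5082 − 4669 = 413 bp
Sorted largest to smallest: 3258, 1411, 413 bp.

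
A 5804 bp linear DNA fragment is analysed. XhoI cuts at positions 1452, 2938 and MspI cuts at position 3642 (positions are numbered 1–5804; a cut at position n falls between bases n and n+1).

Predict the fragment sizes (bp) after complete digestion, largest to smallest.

Combined cut positions (sorted): 1452, 2938, 3642.
Linear molecule, 3 cuts → 4 fragments:
  1452 − 0 = 1452 bp
  2938 − 1452 = 1486 bp
  3642 − 2938 = 704 bp
  5804 − 3642 = 2162 bp
Sorted largest to smallest: 2162, 1486, 1452, 704 bp.

2162, 1486, 1452, 704 bp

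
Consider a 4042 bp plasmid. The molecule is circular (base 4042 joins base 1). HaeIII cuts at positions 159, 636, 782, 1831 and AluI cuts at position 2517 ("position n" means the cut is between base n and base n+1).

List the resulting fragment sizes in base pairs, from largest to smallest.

1684, 1049, 686, 477, 146 bp

Combined cut positions (sorted): 159, 636, 782, 1831, 2517.
Circular molecule, 5 cuts → 5 fragments:
  636 − 159 = 477 bp
  782 − 636 = 146 bp
  1831 − 782 = 1049 bp
  2517 − 1831 = 686 bp
  wrap: 4042 − 2517 + 159 = 1684 bp
Sorted largest to smallest: 1684, 1049, 686, 477, 146 bp.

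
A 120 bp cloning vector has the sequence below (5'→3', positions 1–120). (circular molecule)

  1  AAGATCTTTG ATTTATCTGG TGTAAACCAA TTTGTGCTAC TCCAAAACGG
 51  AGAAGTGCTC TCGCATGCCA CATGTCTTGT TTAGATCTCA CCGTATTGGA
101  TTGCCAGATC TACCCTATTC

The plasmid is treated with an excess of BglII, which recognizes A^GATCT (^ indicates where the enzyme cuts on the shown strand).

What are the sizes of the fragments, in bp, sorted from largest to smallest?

81, 23, 16 bp

BglII sites (AGATCT) start at positions 2, 83, 106.
BglII cuts after the first base of each site, so after positions 2, 83, 106.
Circular molecule, 3 cuts → 3 fragments:
  3–83 → 81 bp
  84–106 → 23 bp
  107–120 then 1–2 → 14 + 2 = 16 bp
Sorted largest to smallest: 81, 23, 16 bp.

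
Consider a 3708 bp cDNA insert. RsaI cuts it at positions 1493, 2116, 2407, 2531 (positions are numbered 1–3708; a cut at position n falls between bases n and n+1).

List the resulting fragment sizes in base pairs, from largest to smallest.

Linear molecule, 4 cuts → 5 fragments:
  1493 − 0 = 1493 bp
  2116 − 1493 = 623 bp
  2407 − 2116 = 291 bp
  2531 − 2407 = 124 bp
  3708 − 2531 = 1177 bp
Sorted largest to smallest: 1493, 1177, 623, 291, 124 bp.

1493, 1177, 623, 291, 124 bp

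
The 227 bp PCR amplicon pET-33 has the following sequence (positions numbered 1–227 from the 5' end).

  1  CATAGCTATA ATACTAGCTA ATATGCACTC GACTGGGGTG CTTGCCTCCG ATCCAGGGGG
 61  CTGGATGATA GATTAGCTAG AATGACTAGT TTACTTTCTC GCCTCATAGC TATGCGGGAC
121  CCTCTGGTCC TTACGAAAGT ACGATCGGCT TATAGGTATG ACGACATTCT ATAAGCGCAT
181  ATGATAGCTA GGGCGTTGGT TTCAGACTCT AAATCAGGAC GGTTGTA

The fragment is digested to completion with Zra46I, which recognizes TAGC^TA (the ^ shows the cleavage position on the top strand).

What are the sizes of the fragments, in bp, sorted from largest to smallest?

78, 59, 39, 33, 12, 6 bp

Zra46I sites (TAGCTA) start at positions 3, 15, 74, 107, 185.
Zra46I cuts after base 4 of each site, so after positions 6, 18, 77, 110, 188.
Linear molecule, 5 cuts → 6 fragments:
  1–6 → 6 bp
  7–18 → 12 bp
  19–77 → 59 bp
  78–110 → 33 bp
  111–188 → 78 bp
  189–227 → 39 bp
Sorted largest to smallest: 78, 59, 39, 33, 12, 6 bp.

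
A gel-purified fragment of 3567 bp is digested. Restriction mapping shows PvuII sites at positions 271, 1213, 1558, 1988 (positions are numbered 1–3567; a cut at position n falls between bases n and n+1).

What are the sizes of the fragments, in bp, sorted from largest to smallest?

1579, 942, 430, 345, 271 bp

Linear molecule, 4 cuts → 5 fragments:
  271 − 0 = 271 bp
  1213 − 271 = 942 bp
  1558 − 1213 = 345 bp
  1988 − 1558 = 430 bp
  3567 − 1988 = 1579 bp
Sorted largest to smallest: 1579, 942, 430, 345, 271 bp.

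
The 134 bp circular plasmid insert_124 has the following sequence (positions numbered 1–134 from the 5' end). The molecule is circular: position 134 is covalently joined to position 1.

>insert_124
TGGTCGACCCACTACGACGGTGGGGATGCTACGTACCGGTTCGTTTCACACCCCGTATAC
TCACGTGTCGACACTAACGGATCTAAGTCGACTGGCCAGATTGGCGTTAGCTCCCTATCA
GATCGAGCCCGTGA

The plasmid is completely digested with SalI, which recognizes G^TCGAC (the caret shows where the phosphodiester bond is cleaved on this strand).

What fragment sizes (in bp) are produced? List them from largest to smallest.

SalI sites (GTCGAC) start at positions 3, 67, 87.
SalI cuts after the first base of each site, so after positions 3, 67, 87.
Circular molecule, 3 cuts → 3 fragments:
  4–67 → 64 bp
  68–87 → 20 bp
  88–134 then 1–3 → 47 + 3 = 50 bp
Sorted largest to smallest: 64, 50, 20 bp.

64, 50, 20 bp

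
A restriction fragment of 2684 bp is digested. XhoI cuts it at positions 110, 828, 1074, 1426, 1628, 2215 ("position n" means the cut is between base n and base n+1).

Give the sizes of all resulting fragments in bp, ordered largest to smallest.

Linear molecule, 6 cuts → 7 fragments:
  110 − 0 = 110 bp
  828 − 110 = 718 bp
  1074 − 828 = 246 bp
  1426 − 1074 = 352 bp
  1628 − 1426 = 202 bp
  2215 − 1628 = 587 bp
  2684 − 2215 = 469 bp
Sorted largest to smallest: 718, 587, 469, 352, 246, 202, 110 bp.

718, 587, 469, 352, 246, 202, 110 bp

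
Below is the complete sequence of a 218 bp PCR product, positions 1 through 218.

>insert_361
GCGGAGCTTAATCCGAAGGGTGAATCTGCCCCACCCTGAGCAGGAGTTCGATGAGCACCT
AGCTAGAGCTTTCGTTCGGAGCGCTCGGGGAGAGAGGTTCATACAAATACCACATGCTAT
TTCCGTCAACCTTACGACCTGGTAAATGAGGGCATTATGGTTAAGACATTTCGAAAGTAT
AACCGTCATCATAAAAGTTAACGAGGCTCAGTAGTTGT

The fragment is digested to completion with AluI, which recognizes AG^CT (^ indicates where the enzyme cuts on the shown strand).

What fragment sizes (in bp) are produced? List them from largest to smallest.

150, 56, 6, 6 bp

AluI sites (AGCT) start at positions 5, 61, 67.
AluI cuts after base 2 of each site, so after positions 6, 62, 68.
Linear molecule, 3 cuts → 4 fragments:
  1–6 → 6 bp
  7–62 → 56 bp
  63–68 → 6 bp
  69–218 → 150 bp
Sorted largest to smallest: 150, 56, 6, 6 bp.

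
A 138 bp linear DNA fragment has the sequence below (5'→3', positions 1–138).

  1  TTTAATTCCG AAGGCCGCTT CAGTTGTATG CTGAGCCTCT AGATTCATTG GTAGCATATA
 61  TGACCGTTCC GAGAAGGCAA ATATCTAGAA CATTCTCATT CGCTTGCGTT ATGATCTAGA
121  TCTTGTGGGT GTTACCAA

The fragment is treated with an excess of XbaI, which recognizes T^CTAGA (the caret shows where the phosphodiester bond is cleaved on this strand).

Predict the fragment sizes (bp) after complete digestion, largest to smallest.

XbaI sites (TCTAGA) start at positions 38, 84, 115.
XbaI cuts after the first base of each site, so after positions 38, 84, 115.
Linear molecule, 3 cuts → 4 fragments:
  1–38 → 38 bp
  39–84 → 46 bp
  85–115 → 31 bp
  116–138 → 23 bp
Sorted largest to smallest: 46, 38, 31, 23 bp.

46, 38, 31, 23 bp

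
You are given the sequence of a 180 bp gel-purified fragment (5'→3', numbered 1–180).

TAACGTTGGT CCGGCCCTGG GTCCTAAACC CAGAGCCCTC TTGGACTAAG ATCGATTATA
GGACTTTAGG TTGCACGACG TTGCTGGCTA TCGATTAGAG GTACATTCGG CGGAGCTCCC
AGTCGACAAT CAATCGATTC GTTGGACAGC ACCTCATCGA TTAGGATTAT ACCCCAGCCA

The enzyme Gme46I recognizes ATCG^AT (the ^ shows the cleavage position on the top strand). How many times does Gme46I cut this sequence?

4

ATCGAT occurs starting at positions 51, 90, 133, 156.
Gme46I cuts at 4 sites.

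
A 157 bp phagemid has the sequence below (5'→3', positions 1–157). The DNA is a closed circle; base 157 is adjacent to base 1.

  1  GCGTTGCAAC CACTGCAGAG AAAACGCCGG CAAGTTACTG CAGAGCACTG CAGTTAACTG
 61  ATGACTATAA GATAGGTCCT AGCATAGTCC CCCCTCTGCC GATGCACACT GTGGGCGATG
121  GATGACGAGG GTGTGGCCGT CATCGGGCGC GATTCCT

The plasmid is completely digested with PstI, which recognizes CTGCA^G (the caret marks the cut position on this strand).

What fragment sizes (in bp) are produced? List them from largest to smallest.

PstI sites (CTGCAG) start at positions 13, 38, 48.
PstI cuts after base 5 of each site (before the last base), so after positions 17, 42, 52.
Circular molecule, 3 cuts → 3 fragments:
  18–42 → 25 bp
  43–52 → 10 bp
  53–157 then 1–17 → 105 + 17 = 122 bp
Sorted largest to smallest: 122, 25, 10 bp.

122, 25, 10 bp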